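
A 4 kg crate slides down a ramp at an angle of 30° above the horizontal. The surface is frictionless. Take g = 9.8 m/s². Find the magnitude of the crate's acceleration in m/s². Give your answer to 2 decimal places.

Resolving the weight along the incline: the component pulling the crate down the slope is mg sin 30° = 4 × 9.8 × 0.5000 = 19.600 N, and the normal force is N = mg cos 30° = 4 × 9.8 × 0.8660 = 33.947 N.
With no friction the net force along the incline is 19.600 N, so a = g sin 30° = 19.600 / 4 = 4.9000 m/s².

4.90 m/s²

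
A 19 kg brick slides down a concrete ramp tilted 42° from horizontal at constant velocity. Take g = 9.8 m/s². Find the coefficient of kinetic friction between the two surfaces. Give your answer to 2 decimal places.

0.90

At constant velocity the net force along the incline is zero: mg sin 42° = μ mg cos 42°.
So μ = tan 42° = 0.6691 / 0.7431 = 0.9004.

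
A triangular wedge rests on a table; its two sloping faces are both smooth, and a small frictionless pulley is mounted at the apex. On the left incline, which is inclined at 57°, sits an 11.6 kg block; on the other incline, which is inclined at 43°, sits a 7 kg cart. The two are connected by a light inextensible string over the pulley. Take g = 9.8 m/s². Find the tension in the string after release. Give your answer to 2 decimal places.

Resolve each weight along its own incline: the 11.6 kg mass has component 11.6 × 9.8 × sin 57° = 95.340 N down its slope, and the 7 kg mass has 7 × 9.8 × sin 43° = 46.785 N down its slope.
The 11.6 kg side's 95.340 N exceeds the other side's 46.785 N, so that mass slides down and the 7 kg mass slides up. Taking that direction as positive, Newton's second law for the whole system gives 95.340 − 46.785 = (11.6 + 7) a, so a = 48.555 / 18.6 = 2.6105 m/s².
For the 7 kg mass (up-slope positive): T − 46.785 = 7 × 2.6105, so T = 65.058 N.

65.06 N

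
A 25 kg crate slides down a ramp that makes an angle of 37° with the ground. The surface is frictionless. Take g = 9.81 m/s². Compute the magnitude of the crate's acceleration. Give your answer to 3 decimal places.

5.904 m/s²

Resolving the weight along the incline: the component pulling the crate down the slope is mg sin 37° = 25 × 9.81 × 0.6018 = 147.591 N, and the normal force is N = mg cos 37° = 25 × 9.81 × 0.7986 = 195.857 N.
With no friction the net force along the incline is 147.591 N, so a = g sin 37° = 147.591 / 25 = 5.9036 m/s².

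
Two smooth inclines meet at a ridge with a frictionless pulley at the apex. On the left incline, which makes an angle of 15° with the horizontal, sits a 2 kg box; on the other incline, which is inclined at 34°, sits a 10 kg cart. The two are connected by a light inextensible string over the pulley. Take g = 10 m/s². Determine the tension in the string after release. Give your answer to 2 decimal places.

Resolve each weight along its own incline: the 2 kg mass has component 2 × 10 × sin 15° = 5.176 N down its slope, and the 10 kg mass has 10 × 10 × sin 34° = 55.919 N down its slope.
The 10 kg side's 55.919 N exceeds the other side's 5.176 N, so that mass slides down and the 2 kg mass slides up. Taking that direction as positive, Newton's second law for the whole system gives 55.919 − 5.176 = (2 + 10) a, so a = 50.743 / 12 = 4.2286 m/s².
For the 2 kg mass (up-slope positive): T − 5.176 = 2 × 4.2286, so T = 13.633 N.

13.63 N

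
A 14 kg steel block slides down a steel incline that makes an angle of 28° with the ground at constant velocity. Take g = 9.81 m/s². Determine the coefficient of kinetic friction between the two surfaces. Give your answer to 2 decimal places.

0.53

At constant velocity the net force along the incline is zero: mg sin 28° = μ mg cos 28°.
So μ = tan 28° = 0.4695 / 0.8829 = 0.5318.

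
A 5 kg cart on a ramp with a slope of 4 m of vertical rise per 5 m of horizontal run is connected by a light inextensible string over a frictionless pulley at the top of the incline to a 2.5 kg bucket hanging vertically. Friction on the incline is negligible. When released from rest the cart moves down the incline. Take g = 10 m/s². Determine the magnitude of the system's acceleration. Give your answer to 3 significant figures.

For the cart on the incline: the weight component along the slope is m₁g sin 38.66° = 5 × 10 × 0.6247 = 31.235 N and the normal force is N = m₁g cos 38.66° = 39.043 N.
Newton's second law for the cart (down-slope positive): 31.235 − T = 5 a. For the hanging bucket (upward positive): T − 2.5 × 10 = 2.5 a.
Adding the two equations eliminates T: 6.235 = 7.5 a, so a = 0.8313 m/s².

0.831 m/s²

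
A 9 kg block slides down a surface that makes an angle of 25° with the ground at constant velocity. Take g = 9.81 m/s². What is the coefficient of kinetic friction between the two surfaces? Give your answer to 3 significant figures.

At constant velocity the net force along the incline is zero: mg sin 25° = μ mg cos 25°.
So μ = tan 25° = 0.4226 / 0.9063 = 0.4663.

0.466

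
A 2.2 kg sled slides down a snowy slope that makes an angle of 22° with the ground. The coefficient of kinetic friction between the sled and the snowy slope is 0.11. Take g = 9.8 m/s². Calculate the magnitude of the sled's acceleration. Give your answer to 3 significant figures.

2.67 m/s²

Resolving the weight along the incline: the component pulling the sled down the slope is mg sin 22° = 2.2 × 9.8 × 0.3746 = 8.076 N, and the normal force is N = mg cos 22° = 2.2 × 9.8 × 0.9272 = 19.990 N.
Kinetic friction acts up the slope with magnitude f = μN = 0.11 × 19.990 = 2.199 N.
Net force along the incline is 8.076 − 2.199 = 5.877 N, so a = 5.877 / 2.2 = 2.6714 m/s².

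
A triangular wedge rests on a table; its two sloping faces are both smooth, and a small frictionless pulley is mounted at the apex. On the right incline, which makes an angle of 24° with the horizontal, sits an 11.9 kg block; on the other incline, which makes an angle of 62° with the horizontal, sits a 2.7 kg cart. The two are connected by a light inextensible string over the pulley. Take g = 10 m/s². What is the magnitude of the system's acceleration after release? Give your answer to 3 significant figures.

1.68 m/s²

Resolve each weight along its own incline: the 11.9 kg mass has component 11.9 × 10 × sin 24° = 48.402 N down its slope, and the 2.7 kg mass has 2.7 × 10 × sin 62° = 23.840 N down its slope.
The 11.9 kg side's 48.402 N exceeds the other side's 23.840 N, so that mass slides down and the 2.7 kg mass slides up. Taking that direction as positive, Newton's second law for the whole system gives 48.402 − 23.840 = (11.9 + 2.7) a, so a = 24.562 / 14.6 = 1.6823 m/s².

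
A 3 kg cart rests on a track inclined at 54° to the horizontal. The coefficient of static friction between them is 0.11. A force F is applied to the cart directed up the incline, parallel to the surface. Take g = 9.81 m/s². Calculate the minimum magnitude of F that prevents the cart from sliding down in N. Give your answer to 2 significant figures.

22 N

The normal force is N = mg cos 54° = 17.299 N. With F at its minimum the cart is on the verge of sliding down, so static friction is at its maximum μ_s N = 0.11 × 17.299 = 1.903 N and acts up the slope.
Equilibrium along the incline: F + μ_s N = mg sin 54°, so F = 23.809 − 1.903 = 21.906 N.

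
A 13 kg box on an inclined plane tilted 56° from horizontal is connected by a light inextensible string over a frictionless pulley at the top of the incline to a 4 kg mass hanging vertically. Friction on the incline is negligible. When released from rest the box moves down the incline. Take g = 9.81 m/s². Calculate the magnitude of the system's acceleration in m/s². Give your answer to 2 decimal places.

3.91 m/s²

For the box on the incline: the weight component along the slope is m₁g sin 56° = 13 × 9.81 × 0.8290 = 105.722 N and the normal force is N = m₁g cos 56° = 71.314 N.
Newton's second law for the box (down-slope positive): 105.722 − T = 13 a. For the hanging mass (upward positive): T − 4 × 9.81 = 4 a.
Adding the two equations eliminates T: 66.482 = 17 a, so a = 3.9107 m/s².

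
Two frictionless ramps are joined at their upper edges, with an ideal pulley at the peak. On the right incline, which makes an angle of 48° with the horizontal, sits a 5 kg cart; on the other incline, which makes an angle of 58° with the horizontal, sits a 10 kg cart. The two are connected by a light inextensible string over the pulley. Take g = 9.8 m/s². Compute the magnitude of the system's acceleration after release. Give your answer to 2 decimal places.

Resolve each weight along its own incline: the 5 kg mass has component 5 × 9.8 × sin 48° = 36.414 N down its slope, and the 10 kg mass has 10 × 9.8 × sin 58° = 83.109 N down its slope.
The 10 kg side's 83.109 N exceeds the other side's 36.414 N, so that mass slides down and the 5 kg mass slides up. Taking that direction as positive, Newton's second law for the whole system gives 83.109 − 36.414 = (5 + 10) a, so a = 46.695 / 15 = 3.1130 m/s².

3.11 m/s²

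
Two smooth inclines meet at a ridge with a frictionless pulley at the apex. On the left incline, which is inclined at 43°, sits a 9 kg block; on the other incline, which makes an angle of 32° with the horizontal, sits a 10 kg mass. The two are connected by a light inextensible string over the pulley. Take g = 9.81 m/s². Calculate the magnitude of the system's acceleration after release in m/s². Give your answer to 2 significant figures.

0.43 m/s²

Resolve each weight along its own incline: the 9 kg mass has component 9 × 9.81 × sin 43° = 60.214 N down its slope, and the 10 kg mass has 10 × 9.81 × sin 32° = 51.985 N down its slope.
The 9 kg side's 60.214 N exceeds the other side's 51.985 N, so that mass slides down and the 10 kg mass slides up. Taking that direction as positive, Newton's second law for the whole system gives 60.214 − 51.985 = (9 + 10) a, so a = 8.229 / 19 = 0.4331 m/s².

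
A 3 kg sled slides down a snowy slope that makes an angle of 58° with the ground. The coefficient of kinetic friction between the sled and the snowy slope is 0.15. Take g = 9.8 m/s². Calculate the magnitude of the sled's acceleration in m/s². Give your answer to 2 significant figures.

7.5 m/s²

Resolving the weight along the incline: the component pulling the sled down the slope is mg sin 58° = 3 × 9.8 × 0.8480 = 24.931 N, and the normal force is N = mg cos 58° = 3 × 9.8 × 0.5299 = 15.579 N.
Kinetic friction acts up the slope with magnitude f = μN = 0.15 × 15.579 = 2.337 N.
Net force along the incline is 24.931 − 2.337 = 22.594 N, so a = 22.594 / 3 = 7.5313 m/s².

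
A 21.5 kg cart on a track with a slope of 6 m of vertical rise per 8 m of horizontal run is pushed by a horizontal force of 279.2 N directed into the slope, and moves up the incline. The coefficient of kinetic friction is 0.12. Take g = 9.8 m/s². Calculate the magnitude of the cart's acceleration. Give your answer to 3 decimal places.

2.633 m/s²

The horizontal push has components F cos 36.87° = 279.2 × 0.8000 = 223.360 N up the incline and F sin 36.87° = 279.2 × 0.6000 = 167.520 N pressing into the surface.
The normal force is therefore N = mg cos 36.87° + F sin 36.87° = 168.560 + 167.520 = 336.080 N, and kinetic friction down the slope is μN = 0.12 × 336.080 = 40.330 N.
Along the incline: F cos 36.87° − mg sin 36.87° − μN = ma, so 223.360 − 126.420 − 40.330 = 21.5 a, giving a = 2.6330 m/s².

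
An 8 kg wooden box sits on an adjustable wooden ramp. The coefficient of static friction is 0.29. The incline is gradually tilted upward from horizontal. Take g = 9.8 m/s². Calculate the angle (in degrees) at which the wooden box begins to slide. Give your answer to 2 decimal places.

16.17°

At the threshold of sliding, static friction is at its maximum μ_s N and exactly balances the weight component along the incline: mg sin θ = μ_s mg cos θ.
Hence tan θ = μ_s = 0.29, so θ = arctan(0.29) = 16.1722°.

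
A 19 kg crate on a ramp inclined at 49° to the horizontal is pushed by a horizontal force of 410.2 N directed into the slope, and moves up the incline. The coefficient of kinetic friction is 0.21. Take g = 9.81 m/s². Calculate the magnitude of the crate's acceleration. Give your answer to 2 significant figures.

The horizontal push has components F cos 49° = 410.2 × 0.6561 = 269.132 N up the incline and F sin 49° = 410.2 × 0.7547 = 309.578 N pressing into the surface.
The normal force is therefore N = mg cos 49° + F sin 49° = 122.290 + 309.578 = 431.868 N, and kinetic friction down the slope is μN = 0.21 × 431.868 = 90.692 N.
Along the incline: F cos 49° − mg sin 49° − μN = ma, so 269.132 − 140.669 − 90.692 = 19 a, giving a = 1.9879 m/s².

2.0 m/s²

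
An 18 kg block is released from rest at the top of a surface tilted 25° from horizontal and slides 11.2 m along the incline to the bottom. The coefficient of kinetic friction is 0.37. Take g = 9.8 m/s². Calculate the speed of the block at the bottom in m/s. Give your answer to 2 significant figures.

The weight component along the incline is mg sin 25° = 74.550 N and the normal force is N = mg cos 25° = 159.873 N.
Friction up the slope is f = μN = 0.37 × 159.873 = 59.153 N, so the net downslope force is 74.550 − 59.153 = 15.397 N and a = 15.397 / 18 = 0.8554 m/s².
Starting from rest over a distance of 11.2 m, v² = 2aL = 2 × 0.8554 × 11.2 = 19.1610, so v = 4.3773 m/s.

4.4 m/s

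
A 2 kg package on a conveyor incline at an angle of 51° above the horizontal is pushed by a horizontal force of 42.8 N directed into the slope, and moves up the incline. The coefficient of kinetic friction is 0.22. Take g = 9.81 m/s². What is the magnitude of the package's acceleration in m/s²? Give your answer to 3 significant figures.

The horizontal push has components F cos 51° = 42.8 × 0.6293 = 26.934 N up the incline and F sin 51° = 42.8 × 0.7771 = 33.260 N pressing into the surface.
The normal force is therefore N = mg cos 51° + F sin 51° = 12.347 + 33.260 = 45.607 N, and kinetic friction down the slope is μN = 0.22 × 45.607 = 10.034 N.
Along the incline: F cos 51° − mg sin 51° − μN = ma, so 26.934 − 15.247 − 10.034 = 2 a, giving a = 0.8265 m/s².

0.827 m/s²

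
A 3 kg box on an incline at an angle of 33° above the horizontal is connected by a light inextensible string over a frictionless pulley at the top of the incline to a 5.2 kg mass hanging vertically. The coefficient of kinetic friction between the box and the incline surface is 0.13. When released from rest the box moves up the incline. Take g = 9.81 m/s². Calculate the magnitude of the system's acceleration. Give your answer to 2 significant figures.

3.9 m/s²

For the box on the incline: the weight component along the slope is m₁g sin 33° = 3 × 9.81 × 0.5446 = 16.028 N and the normal force is N = m₁g cos 33° = 24.682 N.
Kinetic friction opposes the box's motion up the incline: f = μN = 0.13 × 24.682 = 3.209 N acting down the slope.
Newton's second law for the box (up-slope positive): T − 16.028 − 3.209 = 3 a. For the hanging mass (downward positive): 5.2 × 9.81 − T = 5.2 a.
Adding the two equations eliminates T: 31.775 = 8.2 a, so a = 3.8750 m/s².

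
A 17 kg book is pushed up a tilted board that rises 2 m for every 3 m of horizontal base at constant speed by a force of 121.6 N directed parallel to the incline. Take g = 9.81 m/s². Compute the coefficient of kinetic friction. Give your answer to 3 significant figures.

0.210

At constant speed ΣF = 0 along the incline. The applied 121.6 N acts up the slope; the weight component mg sin 33.69° = 92.507 N and kinetic friction μN both act down the slope.
So 121.6 = 92.507 + μ × 138.761, giving μ = (121.6 − 92.507) / 138.761 = 0.2097.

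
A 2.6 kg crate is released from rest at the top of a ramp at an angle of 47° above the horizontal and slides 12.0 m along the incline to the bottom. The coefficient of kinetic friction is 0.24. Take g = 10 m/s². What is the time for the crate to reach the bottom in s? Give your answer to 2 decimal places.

The weight component along the incline is mg sin 47° = 19.015 N and the normal force is N = mg cos 47° = 17.732 N.
Friction up the slope is f = μN = 0.24 × 17.732 = 4.256 N, so the net downslope force is 19.015 − 4.256 = 14.759 N and a = 14.759 / 2.6 = 5.6765 m/s².
Starting from rest, L = ½at², so t = √(2L/a) = √(2 × 12.0 / 5.6765) = 2.0562 s.

2.06 s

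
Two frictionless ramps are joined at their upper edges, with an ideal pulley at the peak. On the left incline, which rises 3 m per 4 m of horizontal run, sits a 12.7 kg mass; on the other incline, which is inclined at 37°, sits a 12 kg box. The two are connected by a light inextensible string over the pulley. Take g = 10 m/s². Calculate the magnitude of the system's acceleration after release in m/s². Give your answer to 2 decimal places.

0.16 m/s²

Resolve each weight along its own incline: the 12.7 kg mass has component 12.7 × 10 × sin 36.87° = 76.200 N down its slope, and the 12 kg mass has 12 × 10 × sin 37° = 72.218 N down its slope.
The 12.7 kg side's 76.200 N exceeds the other side's 72.218 N, so that mass slides down and the 12 kg mass slides up. Taking that direction as positive, Newton's second law for the whole system gives 76.200 − 72.218 = (12.7 + 12) a, so a = 3.982 / 24.7 = 0.1612 m/s².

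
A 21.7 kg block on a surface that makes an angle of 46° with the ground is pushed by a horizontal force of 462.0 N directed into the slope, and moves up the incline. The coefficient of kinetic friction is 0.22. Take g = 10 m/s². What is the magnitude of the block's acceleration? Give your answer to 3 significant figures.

2.70 m/s²

The horizontal push has components F cos 46° = 462.0 × 0.6947 = 320.951 N up the incline and F sin 46° = 462.0 × 0.7193 = 332.317 N pressing into the surface.
The normal force is therefore N = mg cos 46° + F sin 46° = 150.750 + 332.317 = 483.067 N, and kinetic friction down the slope is μN = 0.22 × 483.067 = 106.275 N.
Along the incline: F cos 46° − mg sin 46° − μN = ma, so 320.951 − 156.088 − 106.275 = 21.7 a, giving a = 2.6999 m/s².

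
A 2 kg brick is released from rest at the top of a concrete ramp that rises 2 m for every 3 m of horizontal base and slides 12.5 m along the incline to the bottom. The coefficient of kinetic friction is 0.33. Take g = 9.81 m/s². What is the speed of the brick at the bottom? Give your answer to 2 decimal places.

8.29 m/s

The weight component along the incline is mg sin 33.69° = 10.883 N and the normal force is N = mg cos 33.69° = 16.325 N.
Friction up the slope is f = μN = 0.33 × 16.325 = 5.387 N, so the net downslope force is 10.883 − 5.387 = 5.496 N and a = 5.496 / 2 = 2.7480 m/s².
Starting from rest over a distance of 12.5 m, v² = 2aL = 2 × 2.7480 × 12.5 = 68.7000, so v = 8.2885 m/s.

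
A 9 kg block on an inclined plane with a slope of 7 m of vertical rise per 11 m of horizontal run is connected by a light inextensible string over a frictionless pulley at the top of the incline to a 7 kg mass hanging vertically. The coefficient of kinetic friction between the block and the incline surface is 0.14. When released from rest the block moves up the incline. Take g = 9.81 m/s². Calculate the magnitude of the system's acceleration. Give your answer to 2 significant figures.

For the block on the incline: the weight component along the slope is m₁g sin 32.47° = 9 × 9.81 × 0.5369 = 47.403 N and the normal force is N = m₁g cos 32.47° = 74.487 N.
Kinetic friction opposes the block's motion up the incline: f = μN = 0.14 × 74.487 = 10.428 N acting down the slope.
Newton's second law for the block (up-slope positive): T − 47.403 − 10.428 = 9 a. For the hanging mass (downward positive): 7 × 9.81 − T = 7 a.
Adding the two equations eliminates T: 10.839 = 16 a, so a = 0.6774 m/s².

0.68 m/s²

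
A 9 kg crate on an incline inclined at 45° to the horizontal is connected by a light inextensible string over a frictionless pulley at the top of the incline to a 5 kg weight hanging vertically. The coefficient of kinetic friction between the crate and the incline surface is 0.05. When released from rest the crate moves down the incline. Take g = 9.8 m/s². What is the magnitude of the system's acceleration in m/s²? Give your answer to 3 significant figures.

0.732 m/s²

For the crate on the incline: the weight component along the slope is m₁g sin 45° = 9 × 9.8 × 0.7071 = 62.366 N and the normal force is N = m₁g cos 45° = 62.367 N.
Kinetic friction opposes the crate's motion down the incline: f = μN = 0.05 × 62.367 = 3.118 N acting up the slope.
Newton's second law for the crate (down-slope positive): 62.366 − 3.118 − T = 9 a. For the hanging weight (upward positive): T − 5 × 9.8 = 5 a.
Adding the two equations eliminates T: 10.248 = 14 a, so a = 0.7320 m/s².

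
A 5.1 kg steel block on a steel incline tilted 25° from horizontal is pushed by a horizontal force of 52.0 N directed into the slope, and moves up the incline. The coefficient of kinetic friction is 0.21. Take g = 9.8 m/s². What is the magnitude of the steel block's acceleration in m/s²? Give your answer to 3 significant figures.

The horizontal push has components F cos 25° = 52.0 × 0.9063 = 47.128 N up the incline and F sin 25° = 52.0 × 0.4226 = 21.975 N pressing into the surface.
The normal force is therefore N = mg cos 25° + F sin 25° = 45.297 + 21.975 = 67.272 N, and kinetic friction down the slope is μN = 0.21 × 67.272 = 14.127 N.
Along the incline: F cos 25° − mg sin 25° − μN = ma, so 47.128 − 21.122 − 14.127 = 5.1 a, giving a = 2.3292 m/s².

2.33 m/s²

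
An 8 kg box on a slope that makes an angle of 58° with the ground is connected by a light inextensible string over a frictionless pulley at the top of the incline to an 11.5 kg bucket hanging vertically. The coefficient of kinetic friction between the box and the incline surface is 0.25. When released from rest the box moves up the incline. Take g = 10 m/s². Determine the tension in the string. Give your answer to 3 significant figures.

93.4 N

For the box on the incline: the weight component along the slope is m₁g sin 58° = 8 × 10 × 0.8480 = 67.840 N and the normal force is N = m₁g cos 58° = 42.394 N.
Kinetic friction opposes the box's motion up the incline: f = μN = 0.25 × 42.394 = 10.598 N acting down the slope.
Newton's second law for the box (up-slope positive): T − 67.840 − 10.598 = 8 a. For the hanging bucket (downward positive): 11.5 × 10 − T = 11.5 a.
Adding the two equations eliminates T: 36.562 = 19.5 a, so a = 1.8750 m/s².
Then from the hanging bucket's equation, T = 11.5 × (10 − 1.8750) = 93.438 N.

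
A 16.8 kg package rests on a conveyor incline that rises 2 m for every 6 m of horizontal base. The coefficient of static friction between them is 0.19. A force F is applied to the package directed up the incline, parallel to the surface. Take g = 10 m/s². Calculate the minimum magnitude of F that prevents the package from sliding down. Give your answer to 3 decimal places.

22.844 N

The normal force is N = mg cos 18.43° = 159.379 N. With F at its minimum the package is on the verge of sliding down, so static friction is at its maximum μ_s N = 0.19 × 159.379 = 30.282 N and acts up the slope.
Equilibrium along the incline: F + μ_s N = mg sin 18.43°, so F = 53.126 − 30.282 = 22.844 N.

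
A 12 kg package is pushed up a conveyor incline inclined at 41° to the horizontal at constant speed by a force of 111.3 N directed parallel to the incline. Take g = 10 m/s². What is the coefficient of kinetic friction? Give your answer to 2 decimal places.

0.36

At constant speed ΣF = 0 along the incline. The applied 111.3 N acts up the slope; the weight component mg sin 41° = 78.727 N and kinetic friction μN both act down the slope.
So 111.3 = 78.727 + μ × 90.565, giving μ = (111.3 − 78.727) / 90.565 = 0.3597.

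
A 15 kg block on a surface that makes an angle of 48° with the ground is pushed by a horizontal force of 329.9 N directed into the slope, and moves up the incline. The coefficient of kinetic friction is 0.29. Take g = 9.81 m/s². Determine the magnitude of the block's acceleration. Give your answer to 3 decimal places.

0.783 m/s²

The horizontal push has components F cos 48° = 329.9 × 0.6691 = 220.736 N up the incline and F sin 48° = 329.9 × 0.7431 = 245.149 N pressing into the surface.
The normal force is therefore N = mg cos 48° + F sin 48° = 98.458 + 245.149 = 343.607 N, and kinetic friction down the slope is μN = 0.29 × 343.607 = 99.646 N.
Along the incline: F cos 48° − mg sin 48° − μN = ma, so 220.736 − 109.347 − 99.646 = 15 a, giving a = 0.7829 m/s².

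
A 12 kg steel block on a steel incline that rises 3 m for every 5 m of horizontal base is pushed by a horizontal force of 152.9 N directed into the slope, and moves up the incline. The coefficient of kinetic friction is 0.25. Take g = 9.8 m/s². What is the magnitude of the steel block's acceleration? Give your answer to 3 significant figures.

2.14 m/s²

The horizontal push has components F cos 30.96° = 152.9 × 0.8575 = 131.112 N up the incline and F sin 30.96° = 152.9 × 0.5145 = 78.667 N pressing into the surface.
The normal force is therefore N = mg cos 30.96° + F sin 30.96° = 100.842 + 78.667 = 179.509 N, and kinetic friction down the slope is μN = 0.25 × 179.509 = 44.877 N.
Along the incline: F cos 30.96° − mg sin 30.96° − μN = ma, so 131.112 − 60.505 − 44.877 = 12 a, giving a = 2.1442 m/s².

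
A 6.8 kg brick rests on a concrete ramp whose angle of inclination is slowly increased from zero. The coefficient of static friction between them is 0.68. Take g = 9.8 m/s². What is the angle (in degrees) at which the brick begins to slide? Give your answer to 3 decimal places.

34.216°

At the threshold of sliding, static friction is at its maximum μ_s N and exactly balances the weight component along the incline: mg sin θ = μ_s mg cos θ.
Hence tan θ = μ_s = 0.68, so θ = arctan(0.68) = 34.2157°.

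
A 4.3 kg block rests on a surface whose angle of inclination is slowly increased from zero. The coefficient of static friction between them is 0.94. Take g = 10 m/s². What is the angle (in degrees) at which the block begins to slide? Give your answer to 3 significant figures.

43.2°

At the threshold of sliding, static friction is at its maximum μ_s N and exactly balances the weight component along the incline: mg sin θ = μ_s mg cos θ.
Hence tan θ = μ_s = 0.94, so θ = arctan(0.94) = 43.2285°.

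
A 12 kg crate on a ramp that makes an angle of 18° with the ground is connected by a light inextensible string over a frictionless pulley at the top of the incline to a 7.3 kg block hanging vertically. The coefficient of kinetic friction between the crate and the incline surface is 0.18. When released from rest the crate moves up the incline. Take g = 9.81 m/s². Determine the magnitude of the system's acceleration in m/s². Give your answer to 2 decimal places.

0.78 m/s²

For the crate on the incline: the weight component along the slope is m₁g sin 18° = 12 × 9.81 × 0.3090 = 36.375 N and the normal force is N = m₁g cos 18° = 111.958 N.
Kinetic friction opposes the crate's motion up the incline: f = μN = 0.18 × 111.958 = 20.152 N acting down the slope.
Newton's second law for the crate (up-slope positive): T − 36.375 − 20.152 = 12 a. For the hanging block (downward positive): 7.3 × 9.81 − T = 7.3 a.
Adding the two equations eliminates T: 15.086 = 19.3 a, so a = 0.7817 m/s².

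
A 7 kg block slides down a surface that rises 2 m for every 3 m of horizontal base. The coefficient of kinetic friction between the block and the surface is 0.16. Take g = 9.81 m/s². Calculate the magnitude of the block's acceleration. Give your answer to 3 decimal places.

4.136 m/s²

Resolving the weight along the incline: the component pulling the block down the slope is mg sin 33.69° = 7 × 9.81 × 0.5547 = 38.091 N, and the normal force is N = mg cos 33.69° = 7 × 9.81 × 0.8321 = 57.140 N.
Kinetic friction acts up the slope with magnitude f = μN = 0.16 × 57.140 = 9.142 N.
Net force along the incline is 38.091 − 9.142 = 28.949 N, so a = 28.949 / 7 = 4.1356 m/s².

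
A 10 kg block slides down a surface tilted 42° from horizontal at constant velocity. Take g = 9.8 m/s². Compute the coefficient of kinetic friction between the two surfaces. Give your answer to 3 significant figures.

0.900

At constant velocity the net force along the incline is zero: mg sin 42° = μ mg cos 42°.
So μ = tan 42° = 0.6691 / 0.7431 = 0.9004.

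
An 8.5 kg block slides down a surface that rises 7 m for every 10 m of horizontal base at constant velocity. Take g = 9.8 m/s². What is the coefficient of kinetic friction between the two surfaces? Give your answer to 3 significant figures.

0.700

At constant velocity the net force along the incline is zero: mg sin 34.99° = μ mg cos 34.99°.
So μ = tan 34.99° = 0.5735 / 0.8192 = 0.7001.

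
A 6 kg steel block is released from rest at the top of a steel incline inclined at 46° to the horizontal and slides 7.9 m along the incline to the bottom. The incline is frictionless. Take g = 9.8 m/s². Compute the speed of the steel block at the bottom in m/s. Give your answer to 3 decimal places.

10.554 m/s

The weight component along the incline is mg sin 46° = 42.297 N and the normal force is N = mg cos 46° = 40.846 N.
With no friction, a = g sin 46° = 7.0495 m/s².
Starting from rest over a distance of 7.9 m, v² = 2aL = 2 × 7.0495 × 7.9 = 111.3821, so v = 10.5538 m/s.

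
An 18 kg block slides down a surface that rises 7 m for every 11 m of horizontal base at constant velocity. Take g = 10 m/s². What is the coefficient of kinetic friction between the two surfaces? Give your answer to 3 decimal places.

0.636

At constant velocity the net force along the incline is zero: mg sin 32.47° = μ mg cos 32.47°.
So μ = tan 32.47° = 0.5369 / 0.8437 = 0.6364.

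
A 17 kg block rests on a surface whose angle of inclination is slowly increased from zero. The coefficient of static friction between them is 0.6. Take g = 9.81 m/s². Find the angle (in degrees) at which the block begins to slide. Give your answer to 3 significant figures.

At the threshold of sliding, static friction is at its maximum μ_s N and exactly balances the weight component along the incline: mg sin θ = μ_s mg cos θ.
Hence tan θ = μ_s = 0.6, so θ = arctan(0.6) = 30.9638°.

31.0°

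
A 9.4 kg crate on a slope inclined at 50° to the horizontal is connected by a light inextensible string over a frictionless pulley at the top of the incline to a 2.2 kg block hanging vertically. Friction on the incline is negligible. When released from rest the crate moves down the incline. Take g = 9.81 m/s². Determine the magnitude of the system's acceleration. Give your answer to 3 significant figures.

For the crate on the incline: the weight component along the slope is m₁g sin 50° = 9.4 × 9.81 × 0.7660 = 70.636 N and the normal force is N = m₁g cos 50° = 59.274 N.
Newton's second law for the crate (down-slope positive): 70.636 − T = 9.4 a. For the hanging block (upward positive): T − 2.2 × 9.81 = 2.2 a.
Adding the two equations eliminates T: 49.054 = 11.6 a, so a = 4.2288 m/s².

4.23 m/s²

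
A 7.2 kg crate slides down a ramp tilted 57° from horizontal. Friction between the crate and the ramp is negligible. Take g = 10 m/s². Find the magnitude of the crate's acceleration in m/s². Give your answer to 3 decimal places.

Resolving the weight along the incline: the component pulling the crate down the slope is mg sin 57° = 7.2 × 10 × 0.8387 = 60.386 N, and the normal force is N = mg cos 57° = 7.2 × 10 × 0.5446 = 39.211 N.
With no friction the net force along the incline is 60.386 N, so a = g sin 57° = 60.386 / 7.2 = 8.3869 m/s².

8.387 m/s²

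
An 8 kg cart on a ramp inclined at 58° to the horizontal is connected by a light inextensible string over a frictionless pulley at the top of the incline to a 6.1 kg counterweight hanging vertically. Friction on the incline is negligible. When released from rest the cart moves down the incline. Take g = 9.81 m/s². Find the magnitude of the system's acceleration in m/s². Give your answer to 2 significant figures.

0.48 m/s²

For the cart on the incline: the weight component along the slope is m₁g sin 58° = 8 × 9.81 × 0.8480 = 66.551 N and the normal force is N = m₁g cos 58° = 41.588 N.
Newton's second law for the cart (down-slope positive): 66.551 − T = 8 a. For the hanging counterweight (upward positive): T − 6.1 × 9.81 = 6.1 a.
Adding the two equations eliminates T: 6.710 = 14.1 a, so a = 0.4759 m/s².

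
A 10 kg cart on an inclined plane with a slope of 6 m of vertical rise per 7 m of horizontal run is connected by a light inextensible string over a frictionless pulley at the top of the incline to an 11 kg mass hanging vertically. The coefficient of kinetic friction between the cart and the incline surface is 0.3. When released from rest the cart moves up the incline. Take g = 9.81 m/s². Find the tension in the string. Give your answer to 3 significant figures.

96.5 N

For the cart on the incline: the weight component along the slope is m₁g sin 40.60° = 10 × 9.81 × 0.6508 = 63.843 N and the normal force is N = m₁g cos 40.60° = 74.483 N.
Kinetic friction opposes the cart's motion up the incline: f = μN = 0.3 × 74.483 = 22.345 N acting down the slope.
Newton's second law for the cart (up-slope positive): T − 63.843 − 22.345 = 10 a. For the hanging mass (downward positive): 11 × 9.81 − T = 11 a.
Adding the two equations eliminates T: 21.722 = 21 a, so a = 1.0344 m/s².
Then from the hanging mass's equation, T = 11 × (9.81 − 1.0344) = 96.532 N.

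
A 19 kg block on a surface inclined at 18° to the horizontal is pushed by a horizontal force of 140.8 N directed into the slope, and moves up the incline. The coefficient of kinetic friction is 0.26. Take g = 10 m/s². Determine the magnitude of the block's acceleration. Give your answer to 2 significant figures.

The horizontal push has components F cos 18° = 140.8 × 0.9511 = 133.915 N up the incline and F sin 18° = 140.8 × 0.3090 = 43.507 N pressing into the surface.
The normal force is therefore N = mg cos 18° + F sin 18° = 180.709 + 43.507 = 224.216 N, and kinetic friction down the slope is μN = 0.26 × 224.216 = 58.296 N.
Along the incline: F cos 18° − mg sin 18° − μN = ma, so 133.915 − 58.710 − 58.296 = 19 a, giving a = 0.8899 m/s².

0.89 m/s²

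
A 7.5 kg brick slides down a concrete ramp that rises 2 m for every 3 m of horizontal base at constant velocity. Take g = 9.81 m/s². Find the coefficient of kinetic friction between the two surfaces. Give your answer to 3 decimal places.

At constant velocity the net force along the incline is zero: mg sin 33.69° = μ mg cos 33.69°.
So μ = tan 33.69° = 0.5547 / 0.8321 = 0.6666.

0.667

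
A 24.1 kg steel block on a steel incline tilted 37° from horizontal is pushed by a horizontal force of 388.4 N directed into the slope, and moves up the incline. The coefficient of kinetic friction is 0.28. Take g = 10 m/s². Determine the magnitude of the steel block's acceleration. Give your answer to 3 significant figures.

1.90 m/s²

The horizontal push has components F cos 37° = 388.4 × 0.7986 = 310.176 N up the incline and F sin 37° = 388.4 × 0.6018 = 233.739 N pressing into the surface.
The normal force is therefore N = mg cos 37° + F sin 37° = 192.463 + 233.739 = 426.202 N, and kinetic friction down the slope is μN = 0.28 × 426.202 = 119.337 N.
Along the incline: F cos 37° − mg sin 37° − μN = ma, so 310.176 − 145.034 − 119.337 = 24.1 a, giving a = 1.9006 m/s².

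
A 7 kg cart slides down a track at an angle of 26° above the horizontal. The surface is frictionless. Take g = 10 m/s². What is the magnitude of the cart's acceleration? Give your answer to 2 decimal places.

Resolving the weight along the incline: the component pulling the cart down the slope is mg sin 26° = 7 × 10 × 0.4384 = 30.688 N, and the normal force is N = mg cos 26° = 7 × 10 × 0.8988 = 62.916 N.
With no friction the net force along the incline is 30.688 N, so a = g sin 26° = 30.688 / 7 = 4.3840 m/s².

4.38 m/s²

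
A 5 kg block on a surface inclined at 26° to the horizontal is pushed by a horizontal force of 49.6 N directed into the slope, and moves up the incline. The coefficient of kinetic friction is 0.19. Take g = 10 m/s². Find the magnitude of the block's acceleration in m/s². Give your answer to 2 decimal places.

The horizontal push has components F cos 26° = 49.6 × 0.8988 = 44.580 N up the incline and F sin 26° = 49.6 × 0.4384 = 21.745 N pressing into the surface.
The normal force is therefore N = mg cos 26° + F sin 26° = 44.940 + 21.745 = 66.685 N, and kinetic friction down the slope is μN = 0.19 × 66.685 = 12.670 N.
Along the incline: F cos 26° − mg sin 26° − μN = ma, so 44.580 − 21.920 − 12.670 = 5 a, giving a = 1.9980 m/s².

2.00 m/s²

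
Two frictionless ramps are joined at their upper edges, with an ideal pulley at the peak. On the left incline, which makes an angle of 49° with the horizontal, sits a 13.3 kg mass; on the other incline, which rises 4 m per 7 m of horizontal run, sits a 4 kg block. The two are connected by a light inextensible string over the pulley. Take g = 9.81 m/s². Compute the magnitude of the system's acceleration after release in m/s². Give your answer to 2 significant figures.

4.6 m/s²

Resolve each weight along its own incline: the 13.3 kg mass has component 13.3 × 9.81 × sin 49° = 98.469 N down its slope, and the 4 kg mass has 4 × 9.81 × sin 29.74° = 19.468 N down its slope.
The 13.3 kg side's 98.469 N exceeds the other side's 19.468 N, so that mass slides down and the 4 kg mass slides up. Taking that direction as positive, Newton's second law for the whole system gives 98.469 − 19.468 = (13.3 + 4) a, so a = 79.001 / 17.3 = 4.5665 m/s².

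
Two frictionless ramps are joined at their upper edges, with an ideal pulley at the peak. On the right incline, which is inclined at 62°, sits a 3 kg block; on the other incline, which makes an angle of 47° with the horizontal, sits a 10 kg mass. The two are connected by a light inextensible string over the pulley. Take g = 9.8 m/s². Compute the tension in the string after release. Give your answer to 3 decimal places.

36.508 N

Resolve each weight along its own incline: the 3 kg mass has component 3 × 9.8 × sin 62° = 25.959 N down its slope, and the 10 kg mass has 10 × 9.8 × sin 47° = 71.673 N down its slope.
The 10 kg side's 71.673 N exceeds the other side's 25.959 N, so that mass slides down and the 3 kg mass slides up. Taking that direction as positive, Newton's second law for the whole system gives 71.673 − 25.959 = (3 + 10) a, so a = 45.714 / 13 = 3.5165 m/s².
For the 3 kg mass (up-slope positive): T − 25.959 = 3 × 3.5165, so T = 36.508 N.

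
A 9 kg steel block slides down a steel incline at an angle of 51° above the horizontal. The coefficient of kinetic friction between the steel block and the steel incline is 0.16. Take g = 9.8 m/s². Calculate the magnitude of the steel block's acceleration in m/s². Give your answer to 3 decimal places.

6.629 m/s²

Resolving the weight along the incline: the component pulling the steel block down the slope is mg sin 51° = 9 × 9.8 × 0.7771 = 68.540 N, and the normal force is N = mg cos 51° = 9 × 9.8 × 0.6293 = 55.504 N.
Kinetic friction acts up the slope with magnitude f = μN = 0.16 × 55.504 = 8.881 N.
Net force along the incline is 68.540 − 8.881 = 59.659 N, so a = 59.659 / 9 = 6.6288 m/s².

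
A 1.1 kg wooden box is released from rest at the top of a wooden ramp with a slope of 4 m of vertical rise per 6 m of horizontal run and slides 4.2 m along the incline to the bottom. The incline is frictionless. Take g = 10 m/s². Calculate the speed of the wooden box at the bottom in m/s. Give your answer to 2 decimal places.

The weight component along the incline is mg sin 33.69° = 6.102 N and the normal force is N = mg cos 33.69° = 9.153 N.
With no friction, a = g sin 33.69° = 5.5470 m/s².
Starting from rest over a distance of 4.2 m, v² = 2aL = 2 × 5.5470 × 4.2 = 46.5948, so v = 6.8260 m/s.

6.83 m/s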